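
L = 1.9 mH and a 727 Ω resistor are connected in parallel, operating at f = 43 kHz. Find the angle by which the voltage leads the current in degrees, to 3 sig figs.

54.8°

ω = 2πf = 270200 rad/s
X_L = ωL = 513 Ω
Parallel: admittances add. Y = 1/R + 1/(jωL)
Y = (0.00138 − j0.00195) S
|Y| = 0.00238 S → |Z| = 1/|Y| = 419 Ω, ∠Z = −∠Y = 54.8°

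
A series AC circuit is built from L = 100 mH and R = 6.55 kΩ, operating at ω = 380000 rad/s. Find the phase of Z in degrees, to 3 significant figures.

80.2°

X_L = ωL = 38000 Ω
Z = 6550 + j38000 Ω
|Z| = √(6550² + 38000²) = 38600 Ω
∠Z = arctan(38000/6550) = 80.2°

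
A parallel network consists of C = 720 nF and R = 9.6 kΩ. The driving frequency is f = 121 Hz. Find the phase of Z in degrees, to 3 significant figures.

-79.2°

ω = 2πf = 760.3 rad/s
X_C = 1/(ωC) = 1830 Ω
Parallel: admittances add. Y = 1/R + jωC
Y = (0.000104 + j0.000547) S
|Y| = 0.000557 S → |Z| = 1/|Y| = 1790 Ω, ∠Z = −∠Y = -79.2°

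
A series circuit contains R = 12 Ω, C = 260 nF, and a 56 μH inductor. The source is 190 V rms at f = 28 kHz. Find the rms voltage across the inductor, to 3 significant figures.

ω = 2πf = 175900 rad/s
X_L = ωL = 9.85 Ω
X_C = 1/(ωC) = 21.9 Ω
Net reactance X = X_L − X_C = -12.0 Ω
Z = 12.0 − j12.0 Ω
|Z| = √(12.0² + 12.0²) = 17.0 Ω
I = V/|Z| = 11.2 A
V_L = I·|Z_L| = 11.2 × 9.85 = 110 V

110 V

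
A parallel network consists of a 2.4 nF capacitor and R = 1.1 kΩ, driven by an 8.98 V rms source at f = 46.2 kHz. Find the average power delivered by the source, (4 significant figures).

ω = 2πf = 290300 rad/s
X_C = 1/(ωC) = 1435 Ω
Parallel: admittances add. Y = 1/R + jωC
Y = (0.0009091 + j0.0006967) S
|Y| = 0.001145 S → |Z| = 1/|Y| = 873.1 Ω, ∠Z = −∠Y = -37.46°
I = V/|Z| = 10.29 mA
P = VI cos φ = 8.98 × 0.01029 × cos(-37.46°) = 73.31 mW

73.31 mW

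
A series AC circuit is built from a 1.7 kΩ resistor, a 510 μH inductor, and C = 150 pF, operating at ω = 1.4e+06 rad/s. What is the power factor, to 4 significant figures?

0.3872

X_L = ωL = 714.0 Ω
X_C = 1/(ωC) = 4762 Ω
Net reactance X = X_L − X_C = -4048 Ω
Z = 1700 − j4048 Ω
|Z| = √(1700² + 4048²) = 4390 Ω
∠Z = arctan(-4048/1700) = -67.22°
cos φ = cos(-67.22°) = 0.3872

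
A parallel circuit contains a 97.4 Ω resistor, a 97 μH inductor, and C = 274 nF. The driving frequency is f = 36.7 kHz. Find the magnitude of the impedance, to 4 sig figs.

ω = 2πf = 230600 rad/s
X_L = ωL = 22.37 Ω
X_C = 1/(ωC) = 15.83 Ω
Parallel: admittances add. Y = 1/R + 1/(jωL) + jωC
Y = (0.01027 + j0.01847) S
|Y| = 0.02114 S → |Z| = 1/|Y| = 47.31 Ω, ∠Z = −∠Y = -60.94°

47.31 Ω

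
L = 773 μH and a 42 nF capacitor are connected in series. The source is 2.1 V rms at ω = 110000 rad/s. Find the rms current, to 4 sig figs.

X_L = ωL = 85.03 Ω
X_C = 1/(ωC) = 216.5 Ω
Net reactance X = X_L − X_C = -131.4 Ω
Z = − j131.4 Ω
|Z| = √(0² + 131.4²) = 131.4 Ω
I = V/|Z| = 2.1/131.4 = 15.98 mA

15.98 mA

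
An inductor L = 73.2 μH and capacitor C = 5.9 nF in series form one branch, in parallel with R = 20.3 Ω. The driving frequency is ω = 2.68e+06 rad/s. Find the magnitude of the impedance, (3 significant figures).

X_L = ωL = 196 Ω
X_C = 1/(ωC) = 63.2 Ω
Branch 1: Z₁ = R = 20.3 Ω
Branch 2 (series LC): Z₂ = j(X_L − X_C) = j133 Ω
Parallel: Z = Z₁Z₂/(Z₁+Z₂), |Z| = 20.1 Ω, ∠Z = 8.68°

20.1 Ω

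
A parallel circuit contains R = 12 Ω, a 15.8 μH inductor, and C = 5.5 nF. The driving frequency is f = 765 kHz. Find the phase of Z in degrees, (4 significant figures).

ω = 2πf = 4.807e+06 rad/s
X_L = ωL = 75.94 Ω
X_C = 1/(ωC) = 37.83 Ω
Parallel: admittances add. Y = 1/R + 1/(jωL) + jωC
Y = (0.08333 + j0.01327) S
|Y| = 0.08438 S → |Z| = 1/|Y| = 11.85 Ω, ∠Z = −∠Y = -9.047°

-9.047°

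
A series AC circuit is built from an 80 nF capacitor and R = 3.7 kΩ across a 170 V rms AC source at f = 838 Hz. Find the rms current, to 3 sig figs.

38.7 mA

ω = 2πf = 5265 rad/s
X_C = 1/(ωC) = 2370 Ω
Z = 3700 − j2370 Ω
|Z| = √(3700² + 2370²) = 4400 Ω
I = V/|Z| = 170/4400 = 38.7 mA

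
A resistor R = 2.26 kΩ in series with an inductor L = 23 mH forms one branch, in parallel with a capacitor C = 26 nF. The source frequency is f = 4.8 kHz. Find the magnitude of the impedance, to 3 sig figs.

1290 Ω

ω = 2πf = 30160 rad/s
X_L = ωL = 694 Ω
X_C = 1/(ωC) = 1280 Ω
Branch 1 (R+jX_L): Z₁ = 2260 + j694 Ω, |Z₁| = 2360 Ω
Branch 2 (−jX_C): Z₂ = −j1280 Ω
Parallel: Z = Z₁Z₂/(Z₁+Z₂), |Z| = 1290 Ω, ∠Z = -58.5°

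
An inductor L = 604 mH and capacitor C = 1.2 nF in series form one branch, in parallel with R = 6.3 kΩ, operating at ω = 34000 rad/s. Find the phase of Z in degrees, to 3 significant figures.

-57.8°

X_L = ωL = 20500 Ω
X_C = 1/(ωC) = 24500 Ω
Branch 1: Z₁ = R = 6300 Ω
Branch 2 (series LC): Z₂ = j(X_L − X_C) = −j3970 Ω
Parallel: Z = Z₁Z₂/(Z₁+Z₂), |Z| = 3360 Ω, ∠Z = -57.8°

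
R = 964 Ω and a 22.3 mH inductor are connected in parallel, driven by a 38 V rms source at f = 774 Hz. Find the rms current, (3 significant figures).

ω = 2πf = 4863 rad/s
X_L = ωL = 108 Ω
Parallel: admittances add. Y = 1/R + 1/(jωL)
Y = (0.00104 − j0.00922) S
|Y| = 0.00928 S → |Z| = 1/|Y| = 108 Ω, ∠Z = −∠Y = 83.6°
I = V/|Z| = 38/108 = 353 mA

353 mA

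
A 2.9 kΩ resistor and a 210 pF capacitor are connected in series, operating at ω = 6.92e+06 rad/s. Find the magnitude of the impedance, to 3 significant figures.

2980 Ω

X_C = 1/(ωC) = 688 Ω
Z = 2900 − j688 Ω
|Z| = √(2900² + 688²) = 2980 Ω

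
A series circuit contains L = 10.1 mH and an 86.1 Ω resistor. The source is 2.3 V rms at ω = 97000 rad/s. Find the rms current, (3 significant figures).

X_L = ωL = 980 Ω
Z = 86.1 + j980 Ω
|Z| = √(86.1² + 980²) = 983 Ω
I = V/|Z| = 2.3/983 = 2.34 mA

2.34 mA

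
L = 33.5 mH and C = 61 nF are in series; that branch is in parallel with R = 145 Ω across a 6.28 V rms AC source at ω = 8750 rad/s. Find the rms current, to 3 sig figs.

43.5 mA

X_L = ωL = 293 Ω
X_C = 1/(ωC) = 1870 Ω
Branch 1: Z₁ = R = 145 Ω
Branch 2 (series LC): Z₂ = j(X_L − X_C) = −j1580 Ω
Parallel: Z = Z₁Z₂/(Z₁+Z₂), |Z| = 144 Ω, ∠Z = -5.24°
I = V/|Z| = 6.28/144 = 43.5 mA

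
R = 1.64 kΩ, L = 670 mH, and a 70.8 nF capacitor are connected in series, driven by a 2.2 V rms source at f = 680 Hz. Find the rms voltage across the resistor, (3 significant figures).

2.12 V

ω = 2πf = 4273 rad/s
X_L = ωL = 2860 Ω
X_C = 1/(ωC) = 3310 Ω
Net reactance X = X_L − X_C = -443 Ω
Z = 1640 − j443 Ω
|Z| = √(1640² + 443²) = 1700 Ω
I = V/|Z| = 1.30 mA
V_R = I·|Z_R| = 0.00130 × 1640 = 2.12 V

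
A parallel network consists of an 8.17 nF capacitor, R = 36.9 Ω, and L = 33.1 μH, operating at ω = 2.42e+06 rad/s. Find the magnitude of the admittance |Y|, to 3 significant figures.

X_L = ωL = 80.1 Ω
X_C = 1/(ωC) = 50.6 Ω
Parallel: admittances add. Y = 1/R + 1/(jωL) + jωC
Y = (0.0271 + j0.00729) S
|Y| = 0.0281 S → |Z| = 1/|Y| = 35.6 Ω, ∠Z = −∠Y = -15.1°

28.1 mS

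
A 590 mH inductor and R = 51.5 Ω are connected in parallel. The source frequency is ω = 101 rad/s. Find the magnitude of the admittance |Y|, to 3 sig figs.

X_L = ωL = 59.6 Ω
Parallel: admittances add. Y = 1/R + 1/(jωL)
Y = (0.0194 − j0.0168) S
|Y| = 0.0257 S → |Z| = 1/|Y| = 39.0 Ω, ∠Z = −∠Y = 40.8°

25.7 mS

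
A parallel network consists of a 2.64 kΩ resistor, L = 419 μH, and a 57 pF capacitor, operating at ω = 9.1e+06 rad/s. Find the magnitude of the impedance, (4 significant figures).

2186 Ω

X_L = ωL = 3813 Ω
X_C = 1/(ωC) = 1928 Ω
Parallel: admittances add. Y = 1/R + 1/(jωL) + jωC
Y = (0.0003788 + j0.0002564) S
|Y| = 0.0004574 S → |Z| = 1/|Y| = 2186 Ω, ∠Z = −∠Y = -34.10°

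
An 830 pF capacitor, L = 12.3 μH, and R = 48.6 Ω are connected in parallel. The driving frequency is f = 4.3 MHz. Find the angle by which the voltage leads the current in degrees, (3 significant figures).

ω = 2πf = 2.702e+07 rad/s
X_L = ωL = 332 Ω
X_C = 1/(ωC) = 44.6 Ω
Parallel: admittances add. Y = 1/R + 1/(jωL) + jωC
Y = (0.0206 + j0.0194) S
|Y| = 0.0283 S → |Z| = 1/|Y| = 35.3 Ω, ∠Z = −∠Y = -43.3°

-43.3°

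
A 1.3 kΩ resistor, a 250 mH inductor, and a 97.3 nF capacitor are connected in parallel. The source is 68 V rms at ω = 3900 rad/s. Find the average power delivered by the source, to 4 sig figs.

3.557 W

X_L = ωL = 975.0 Ω
X_C = 1/(ωC) = 2635 Ω
Parallel: admittances add. Y = 1/R + 1/(jωL) + jωC
Y = (0.0007692 − j0.0006462) S
|Y| = 0.001005 S → |Z| = 1/|Y| = 995.4 Ω, ∠Z = −∠Y = 40.03°
I = V/|Z| = 68.31 mA
P = VI cos φ = 68 × 0.06831 × cos(40.03°) = 3.557 W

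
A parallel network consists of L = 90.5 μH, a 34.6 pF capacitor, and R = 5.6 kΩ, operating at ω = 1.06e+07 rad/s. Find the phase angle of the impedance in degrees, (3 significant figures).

X_L = ωL = 959 Ω
X_C = 1/(ωC) = 2730 Ω
Parallel: admittances add. Y = 1/R + 1/(jωL) + jωC
Y = (0.000179 − j0.000676) S
|Y| = 0.000699 S → |Z| = 1/|Y| = 1430 Ω, ∠Z = −∠Y = 75.2°

75.2°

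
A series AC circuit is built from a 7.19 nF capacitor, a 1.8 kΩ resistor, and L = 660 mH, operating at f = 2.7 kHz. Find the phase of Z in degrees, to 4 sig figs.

ω = 2πf = 16960 rad/s
X_L = ωL = 11200 Ω
X_C = 1/(ωC) = 8198 Ω
Net reactance X = X_L − X_C = 2998 Ω
Z = 1800 + j2998 Ω
|Z| = √(1800² + 2998²) = 3497 Ω
∠Z = arctan(2998/1800) = 59.02°

59.02°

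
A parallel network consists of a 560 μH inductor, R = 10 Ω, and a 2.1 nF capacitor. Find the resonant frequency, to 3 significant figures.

147 kHz

ω₀ = 1/√(LC) = 1/√(0.00056 × 2.1e-09) = 922100 rad/s
f₀ = ω₀/(2π) = 147 kHz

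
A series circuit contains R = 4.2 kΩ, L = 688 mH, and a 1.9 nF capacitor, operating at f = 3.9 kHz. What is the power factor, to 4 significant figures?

ω = 2πf = 24500 rad/s
X_L = ωL = 16860 Ω
X_C = 1/(ωC) = 21480 Ω
Net reactance X = X_L − X_C = -4619 Ω
Z = 4200 − j4619 Ω
|Z| = √(4200² + 4619²) = 6243 Ω
∠Z = arctan(-4619/4200) = -47.72°
cos φ = cos(-47.72°) = 0.6727

0.6727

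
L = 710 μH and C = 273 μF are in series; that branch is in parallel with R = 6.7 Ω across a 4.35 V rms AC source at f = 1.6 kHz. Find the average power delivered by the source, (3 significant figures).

ω = 2πf = 10050 rad/s
X_L = ωL = 7.14 Ω
X_C = 1/(ωC) = 0.364 Ω
Branch 1: Z₁ = R = 6.70 Ω
Branch 2 (series LC): Z₂ = j(X_L − X_C) = j6.77 Ω
Parallel: Z = Z₁Z₂/(Z₁+Z₂), |Z| = 4.76 Ω, ∠Z = 44.7°
I = V/|Z| = 913 mA
P = VI cos φ = 4.35 × 0.913 × cos(44.7°) = 2.82 W

2.82 W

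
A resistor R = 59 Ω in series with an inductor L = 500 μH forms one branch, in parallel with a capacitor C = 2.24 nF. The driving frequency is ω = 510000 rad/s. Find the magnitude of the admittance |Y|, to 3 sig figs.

2.72 mS

X_L = ωL = 255 Ω
X_C = 1/(ωC) = 875 Ω
Branch 1 (R+jX_L): Z₁ = 59.0 + j255 Ω, |Z₁| = 262 Ω
Branch 2 (−jX_C): Z₂ = −j875 Ω
Parallel: Z = Z₁Z₂/(Z₁+Z₂), |Z| = 368 Ω, ∠Z = 71.5°
|Y| = 1/|Z| = 2.72 mS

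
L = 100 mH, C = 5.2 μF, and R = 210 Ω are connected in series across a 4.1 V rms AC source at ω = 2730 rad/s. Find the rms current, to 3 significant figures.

14.1 mA

X_L = ωL = 273 Ω
X_C = 1/(ωC) = 70.4 Ω
Net reactance X = X_L − X_C = 203 Ω
Z = 210 + j203 Ω
|Z| = √(210² + 203²) = 292 Ω
I = V/|Z| = 4.1/292 = 14.1 mA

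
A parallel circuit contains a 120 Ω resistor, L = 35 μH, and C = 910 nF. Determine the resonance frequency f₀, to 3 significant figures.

28.2 kHz

ω₀ = 1/√(LC) = 1/√(3.5e-05 × 9.1e-07) = 177200 rad/s
f₀ = ω₀/(2π) = 28.2 kHz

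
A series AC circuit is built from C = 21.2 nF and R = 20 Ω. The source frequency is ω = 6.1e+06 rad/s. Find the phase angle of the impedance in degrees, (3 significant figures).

-21.1°

X_C = 1/(ωC) = 7.73 Ω
Z = 20.0 − j7.73 Ω
|Z| = √(20.0² + 7.73²) = 21.4 Ω
∠Z = arctan(-7.73/20.0) = -21.1°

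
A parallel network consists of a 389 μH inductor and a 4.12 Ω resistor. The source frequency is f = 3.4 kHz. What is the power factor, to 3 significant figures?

ω = 2πf = 21360 rad/s
X_L = ωL = 8.31 Ω
Parallel: admittances add. Y = 1/R + 1/(jωL)
Y = (0.243 − j0.120) S
|Y| = 0.271 S → |Z| = 1/|Y| = 3.69 Ω, ∠Z = −∠Y = 26.4°
cos φ = cos(26.4°) = 0.896

0.896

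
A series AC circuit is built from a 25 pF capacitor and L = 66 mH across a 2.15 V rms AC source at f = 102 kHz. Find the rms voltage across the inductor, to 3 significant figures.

ω = 2πf = 640900 rad/s
X_L = ωL = 42300 Ω
X_C = 1/(ωC) = 62400 Ω
Net reactance X = X_L − X_C = -20100 Ω
Z = − j20100 Ω
|Z| = √(0² + 20100²) = 20100 Ω
I = V/|Z| = 107 μA
V_L = I·|Z_L| = 0.000107 × 42300 = 4.52 V

4.52 V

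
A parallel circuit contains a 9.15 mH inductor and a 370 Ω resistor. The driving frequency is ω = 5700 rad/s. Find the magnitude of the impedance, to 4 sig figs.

51.64 Ω

X_L = ωL = 52.16 Ω
Parallel: admittances add. Y = 1/R + 1/(jωL)
Y = (0.002703 − j0.01917) S
|Y| = 0.01936 S → |Z| = 1/|Y| = 51.64 Ω, ∠Z = −∠Y = 81.98°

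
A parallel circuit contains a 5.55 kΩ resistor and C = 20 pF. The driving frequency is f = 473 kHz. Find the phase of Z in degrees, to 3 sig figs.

-18.3°

ω = 2πf = 2.972e+06 rad/s
X_C = 1/(ωC) = 16800 Ω
Parallel: admittances add. Y = 1/R + jωC
Y = (0.000180 + j5.94e-05) S
|Y| = 0.000190 S → |Z| = 1/|Y| = 5270 Ω, ∠Z = −∠Y = -18.3°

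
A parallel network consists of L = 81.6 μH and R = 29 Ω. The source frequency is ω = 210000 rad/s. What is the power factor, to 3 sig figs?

X_L = ωL = 17.1 Ω
Parallel: admittances add. Y = 1/R + 1/(jωL)
Y = (0.0345 − j0.0584) S
|Y| = 0.0678 S → |Z| = 1/|Y| = 14.8 Ω, ∠Z = −∠Y = 59.4°
cos φ = cos(59.4°) = 0.509

0.509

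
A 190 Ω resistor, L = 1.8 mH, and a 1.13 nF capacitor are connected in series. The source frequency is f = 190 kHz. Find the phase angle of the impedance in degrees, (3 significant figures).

82.3°

ω = 2πf = 1.194e+06 rad/s
X_L = ωL = 2150 Ω
X_C = 1/(ωC) = 741 Ω
Net reactance X = X_L − X_C = 1410 Ω
Z = 190 + j1410 Ω
|Z| = √(190² + 1410²) = 1420 Ω
∠Z = arctan(1410/190) = 82.3°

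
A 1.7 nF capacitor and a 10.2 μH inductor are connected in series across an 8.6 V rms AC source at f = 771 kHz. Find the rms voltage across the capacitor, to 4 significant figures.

14.50 V

ω = 2πf = 4.844e+06 rad/s
X_L = ωL = 49.41 Ω
X_C = 1/(ωC) = 121.4 Ω
Net reactance X = X_L − X_C = -72.02 Ω
Z = − j72.02 Ω
|Z| = √(0² + 72.02²) = 72.02 Ω
I = V/|Z| = 119.4 mA
V_C = I·|Z_C| = 0.1194 × 121.4 = 14.50 V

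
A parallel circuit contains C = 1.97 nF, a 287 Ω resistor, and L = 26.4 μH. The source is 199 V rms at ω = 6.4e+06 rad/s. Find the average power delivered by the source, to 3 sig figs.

138 W

X_L = ωL = 169 Ω
X_C = 1/(ωC) = 79.3 Ω
Parallel: admittances add. Y = 1/R + 1/(jωL) + jωC
Y = (0.00348 + j0.00669) S
|Y| = 0.00754 S → |Z| = 1/|Y| = 133 Ω, ∠Z = −∠Y = -62.5°
I = V/|Z| = 1.50 A
P = VI cos φ = 199 × 1.50 × cos(-62.5°) = 138 W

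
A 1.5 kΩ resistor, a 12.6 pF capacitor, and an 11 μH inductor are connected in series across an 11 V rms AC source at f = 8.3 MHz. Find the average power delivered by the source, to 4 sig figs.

57.64 mW

ω = 2πf = 5.215e+07 rad/s
X_L = ωL = 573.7 Ω
X_C = 1/(ωC) = 1522 Ω
Net reactance X = X_L − X_C = -948.2 Ω
Z = 1500 − j948.2 Ω
|Z| = √(1500² + 948.2²) = 1775 Ω
∠Z = arctan(-948.2/1500) = -32.30°
I = V/|Z| = 6.199 mA
P = VI cos φ = 11 × 0.006199 × cos(-32.30°) = 57.64 mW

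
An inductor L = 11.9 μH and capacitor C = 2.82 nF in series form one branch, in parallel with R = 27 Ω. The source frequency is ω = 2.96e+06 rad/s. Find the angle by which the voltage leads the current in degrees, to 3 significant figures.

X_L = ωL = 35.2 Ω
X_C = 1/(ωC) = 120 Ω
Branch 1: Z₁ = R = 27.0 Ω
Branch 2 (series LC): Z₂ = j(X_L − X_C) = −j84.6 Ω
Parallel: Z = Z₁Z₂/(Z₁+Z₂), |Z| = 25.7 Ω, ∠Z = -17.7°

-17.7°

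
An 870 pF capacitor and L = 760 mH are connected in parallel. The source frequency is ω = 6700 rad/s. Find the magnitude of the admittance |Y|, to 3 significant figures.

X_L = ωL = 5090 Ω
X_C = 1/(ωC) = 172000 Ω
Parallel: admittances add. Y = 1/(jωL) + jωC
Y = (0 − j0.000191) S
|Y| = 0.000191 S → |Z| = 1/|Y| = 5250 Ω, ∠Z = −∠Y = 90.0°

191 μS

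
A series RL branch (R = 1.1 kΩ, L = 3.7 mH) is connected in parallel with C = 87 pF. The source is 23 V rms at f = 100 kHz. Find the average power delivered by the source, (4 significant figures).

ω = 2πf = 628300 rad/s
X_L = ωL = 2325 Ω
X_C = 1/(ωC) = 18290 Ω
Branch 1 (R+jX_L): Z₁ = 1100 + j2325 Ω, |Z₁| = 2572 Ω
Branch 2 (−jX_C): Z₂ = −j18290 Ω
Parallel: Z = Z₁Z₂/(Z₁+Z₂), |Z| = 2939 Ω, ∠Z = 60.74°
I = V/|Z| = 7.825 mA
P = VI cos φ = 23 × 0.007825 × cos(60.74°) = 87.97 mW

87.97 mW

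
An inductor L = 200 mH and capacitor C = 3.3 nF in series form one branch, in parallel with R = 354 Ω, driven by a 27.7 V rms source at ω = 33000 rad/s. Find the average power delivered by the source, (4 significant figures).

2.167 W

X_L = ωL = 6600 Ω
X_C = 1/(ωC) = 9183 Ω
Branch 1: Z₁ = R = 354.0 Ω
Branch 2 (series LC): Z₂ = j(X_L − X_C) = −j2583 Ω
Parallel: Z = Z₁Z₂/(Z₁+Z₂), |Z| = 350.7 Ω, ∠Z = -7.805°
I = V/|Z| = 78.98 mA
P = VI cos φ = 27.7 × 0.07898 × cos(-7.805°) = 2.167 W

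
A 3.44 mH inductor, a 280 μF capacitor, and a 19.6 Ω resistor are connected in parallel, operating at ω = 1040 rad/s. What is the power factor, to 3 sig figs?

0.975

X_L = ωL = 3.58 Ω
X_C = 1/(ωC) = 3.43 Ω
Parallel: admittances add. Y = 1/R + 1/(jωL) + jωC
Y = (0.0510 + j0.0117) S
|Y| = 0.0523 S → |Z| = 1/|Y| = 19.1 Ω, ∠Z = −∠Y = -12.9°
cos φ = cos(-12.9°) = 0.975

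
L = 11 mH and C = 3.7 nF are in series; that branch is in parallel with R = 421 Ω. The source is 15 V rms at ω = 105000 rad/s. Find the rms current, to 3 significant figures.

X_L = ωL = 1160 Ω
X_C = 1/(ωC) = 2570 Ω
Branch 1: Z₁ = R = 421 Ω
Branch 2 (series LC): Z₂ = j(X_L − X_C) = −j1420 Ω
Parallel: Z = Z₁Z₂/(Z₁+Z₂), |Z| = 404 Ω, ∠Z = -16.5°
I = V/|Z| = 15/404 = 37.2 mA

37.2 mA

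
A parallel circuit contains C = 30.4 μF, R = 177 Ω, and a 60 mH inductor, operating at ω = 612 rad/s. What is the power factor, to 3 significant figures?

0.548

X_L = ωL = 36.7 Ω
X_C = 1/(ωC) = 53.7 Ω
Parallel: admittances add. Y = 1/R + 1/(jωL) + jωC
Y = (0.00565 − j0.00863) S
|Y| = 0.0103 S → |Z| = 1/|Y| = 97.0 Ω, ∠Z = −∠Y = 56.8°
cos φ = cos(56.8°) = 0.548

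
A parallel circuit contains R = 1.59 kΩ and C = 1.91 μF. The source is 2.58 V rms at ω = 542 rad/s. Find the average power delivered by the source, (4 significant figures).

X_C = 1/(ωC) = 966.0 Ω
Parallel: admittances add. Y = 1/R + jωC
Y = (0.0006289 + j0.001035) S
|Y| = 0.001211 S → |Z| = 1/|Y| = 825.6 Ω, ∠Z = −∠Y = -58.72°
I = V/|Z| = 3.125 mA
P = VI cos φ = 2.58 × 0.003125 × cos(-58.72°) = 4.186 mW

4.186 mW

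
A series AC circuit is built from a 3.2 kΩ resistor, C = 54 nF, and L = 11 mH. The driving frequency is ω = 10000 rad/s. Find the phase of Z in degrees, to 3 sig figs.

-28.6°

X_L = ωL = 110 Ω
X_C = 1/(ωC) = 1850 Ω
Net reactance X = X_L − X_C = -1740 Ω
Z = 3200 − j1740 Ω
|Z| = √(3200² + 1740²) = 3640 Ω
∠Z = arctan(-1740/3200) = -28.6°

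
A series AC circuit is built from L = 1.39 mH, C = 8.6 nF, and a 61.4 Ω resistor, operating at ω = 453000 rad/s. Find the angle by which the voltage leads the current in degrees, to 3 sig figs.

80.7°

X_L = ωL = 630 Ω
X_C = 1/(ωC) = 257 Ω
Net reactance X = X_L − X_C = 373 Ω
Z = 61.4 + j373 Ω
|Z| = √(61.4² + 373²) = 378 Ω
∠Z = arctan(373/61.4) = 80.7°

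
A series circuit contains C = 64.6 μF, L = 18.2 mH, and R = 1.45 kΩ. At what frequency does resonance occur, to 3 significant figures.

ω₀ = 1/√(LC) = 1/√(0.0182 × 6.46e-05) = 922.2 rad/s
f₀ = ω₀/(2π) = 147 Hz

147 Hz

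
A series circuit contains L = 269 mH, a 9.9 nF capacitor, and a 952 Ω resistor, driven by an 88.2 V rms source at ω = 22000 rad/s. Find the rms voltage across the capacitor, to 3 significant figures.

X_L = ωL = 5920 Ω
X_C = 1/(ωC) = 4590 Ω
Net reactance X = X_L − X_C = 1330 Ω
Z = 952 + j1330 Ω
|Z| = √(952² + 1330²) = 1630 Ω
I = V/|Z| = 54.0 mA
V_C = I·|Z_C| = 0.0540 × 4590 = 248 V

248 V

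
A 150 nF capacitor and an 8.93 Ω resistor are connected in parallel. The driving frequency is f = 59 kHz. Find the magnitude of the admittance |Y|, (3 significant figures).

125 mS

ω = 2πf = 370700 rad/s
X_C = 1/(ωC) = 18.0 Ω
Parallel: admittances add. Y = 1/R + jωC
Y = (0.112 + j0.0556) S
|Y| = 0.125 S → |Z| = 1/|Y| = 8.00 Ω, ∠Z = −∠Y = -26.4°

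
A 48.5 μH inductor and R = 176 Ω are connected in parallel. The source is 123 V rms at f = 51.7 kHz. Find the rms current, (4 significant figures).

ω = 2πf = 324800 rad/s
X_L = ωL = 15.75 Ω
Parallel: admittances add. Y = 1/R + 1/(jωL)
Y = (0.005682 − j0.06347) S
|Y| = 0.06373 S → |Z| = 1/|Y| = 15.69 Ω, ∠Z = −∠Y = 84.88°
I = V/|Z| = 123/15.69 = 7.838 A

7.838 A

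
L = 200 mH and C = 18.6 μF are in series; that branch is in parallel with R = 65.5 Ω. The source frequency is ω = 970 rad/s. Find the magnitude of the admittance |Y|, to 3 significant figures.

X_L = ωL = 194 Ω
X_C = 1/(ωC) = 55.4 Ω
Branch 1: Z₁ = R = 65.5 Ω
Branch 2 (series LC): Z₂ = j(X_L − X_C) = j139 Ω
Parallel: Z = Z₁Z₂/(Z₁+Z₂), |Z| = 59.2 Ω, ∠Z = 25.3°
|Y| = 1/|Z| = 16.9 mS

16.9 mS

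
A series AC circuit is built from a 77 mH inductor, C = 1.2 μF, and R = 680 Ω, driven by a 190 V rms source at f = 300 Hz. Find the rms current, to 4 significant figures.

ω = 2πf = 1885 rad/s
X_L = ωL = 145.1 Ω
X_C = 1/(ωC) = 442.1 Ω
Net reactance X = X_L − X_C = -297.0 Ω
Z = 680.0 − j297.0 Ω
|Z| = √(680.0² + 297.0²) = 742.0 Ω
I = V/|Z| = 190/742.0 = 256.1 mA

256.1 mA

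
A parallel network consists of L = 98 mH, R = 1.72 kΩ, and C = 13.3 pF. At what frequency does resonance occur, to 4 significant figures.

139.4 kHz

ω₀ = 1/√(LC) = 1/√(0.098 × 1.33e-11) = 875900 rad/s
f₀ = ω₀/(2π) = 139.4 kHz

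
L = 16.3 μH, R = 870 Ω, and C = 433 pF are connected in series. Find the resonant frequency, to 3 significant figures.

1.89 MHz

ω₀ = 1/√(LC) = 1/√(1.63e-05 × 4.33e-10) = 1.19e+07 rad/s
f₀ = ω₀/(2π) = 1.89 MHz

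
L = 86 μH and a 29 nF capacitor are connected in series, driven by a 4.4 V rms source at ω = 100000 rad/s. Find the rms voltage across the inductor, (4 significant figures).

0.1125 V

X_L = ωL = 8.600 Ω
X_C = 1/(ωC) = 344.8 Ω
Net reactance X = X_L − X_C = -336.2 Ω
Z = − j336.2 Ω
|Z| = √(0² + 336.2²) = 336.2 Ω
I = V/|Z| = 13.09 mA
V_L = I·|Z_L| = 0.01309 × 8.600 = 0.1125 V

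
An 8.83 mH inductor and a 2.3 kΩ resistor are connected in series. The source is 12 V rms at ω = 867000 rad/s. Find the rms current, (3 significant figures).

1.50 mA

X_L = ωL = 7660 Ω
Z = 2300 + j7660 Ω
|Z| = √(2300² + 7660²) = 7990 Ω
I = V/|Z| = 12/7990 = 1.50 mA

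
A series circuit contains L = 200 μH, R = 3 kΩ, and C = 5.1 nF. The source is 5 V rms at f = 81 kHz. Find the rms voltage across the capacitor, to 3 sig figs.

ω = 2πf = 508900 rad/s
X_L = ωL = 102 Ω
X_C = 1/(ωC) = 385 Ω
Net reactance X = X_L − X_C = -283 Ω
Z = 3000 − j283 Ω
|Z| = √(3000² + 283²) = 3010 Ω
I = V/|Z| = 1.66 mA
V_C = I·|Z_C| = 0.00166 × 385 = 0.639 V

0.639 V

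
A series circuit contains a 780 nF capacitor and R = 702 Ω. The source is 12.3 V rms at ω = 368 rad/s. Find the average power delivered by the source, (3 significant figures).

8.41 mW

X_C = 1/(ωC) = 3480 Ω
Z = 702 − j3480 Ω
|Z| = √(702² + 3480²) = 3550 Ω
∠Z = arctan(-3480/702) = -78.6°
I = V/|Z| = 3.46 mA
P = VI cos φ = 12.3 × 0.00346 × cos(-78.6°) = 8.41 mW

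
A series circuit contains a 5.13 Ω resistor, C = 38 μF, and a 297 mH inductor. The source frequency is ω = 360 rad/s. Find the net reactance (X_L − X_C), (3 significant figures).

33.8 Ω

X_L = ωL = 107 Ω
X_C = 1/(ωC) = 73.1 Ω
X = 107 − 73.1 = 33.8 Ω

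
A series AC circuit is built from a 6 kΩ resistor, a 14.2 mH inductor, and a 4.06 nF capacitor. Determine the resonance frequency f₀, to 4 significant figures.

20.96 kHz

ω₀ = 1/√(LC) = 1/√(0.0142 × 4.06e-09) = 131700 rad/s
f₀ = ω₀/(2π) = 20.96 kHz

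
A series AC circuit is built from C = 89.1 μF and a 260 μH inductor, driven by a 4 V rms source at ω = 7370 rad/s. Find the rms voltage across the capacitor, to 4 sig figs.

X_L = ωL = 1.916 Ω
X_C = 1/(ωC) = 1.523 Ω
Net reactance X = X_L − X_C = 0.3934 Ω
Z = j0.3934 Ω
|Z| = √(0² + 0.3934²) = 0.3934 Ω
I = V/|Z| = 10.17 A
V_C = I·|Z_C| = 10.17 × 1.523 = 15.49 V

15.49 V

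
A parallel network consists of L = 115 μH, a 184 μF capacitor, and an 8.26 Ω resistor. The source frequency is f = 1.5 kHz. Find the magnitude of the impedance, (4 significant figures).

1.219 Ω

ω = 2πf = 9425 rad/s
X_L = ωL = 1.084 Ω
X_C = 1/(ωC) = 0.5766 Ω
Parallel: admittances add. Y = 1/R + 1/(jωL) + jωC
Y = (0.1211 + j0.8115) S
|Y| = 0.8205 S → |Z| = 1/|Y| = 1.219 Ω, ∠Z = −∠Y = -81.52°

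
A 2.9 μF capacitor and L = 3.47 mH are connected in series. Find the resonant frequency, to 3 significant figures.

ω₀ = 1/√(LC) = 1/√(0.00347 × 2.9e-06) = 9969 rad/s
f₀ = ω₀/(2π) = 1.59 kHz

1.59 kHz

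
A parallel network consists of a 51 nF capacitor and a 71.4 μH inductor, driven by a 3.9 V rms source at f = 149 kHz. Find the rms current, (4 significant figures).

ω = 2πf = 936200 rad/s
X_L = ωL = 66.84 Ω
X_C = 1/(ωC) = 20.94 Ω
Parallel: admittances add. Y = 1/(jωL) + jωC
Y = (0 + j0.03279) S
|Y| = 0.03279 S → |Z| = 1/|Y| = 30.50 Ω, ∠Z = −∠Y = -90.00°
I = V/|Z| = 3.9/30.50 = 127.9 mA

127.9 mA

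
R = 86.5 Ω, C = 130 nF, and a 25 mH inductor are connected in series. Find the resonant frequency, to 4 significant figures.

2.792 kHz

ω₀ = 1/√(LC) = 1/√(0.025 × 1.3e-07) = 17540 rad/s
f₀ = ω₀/(2π) = 2.792 kHz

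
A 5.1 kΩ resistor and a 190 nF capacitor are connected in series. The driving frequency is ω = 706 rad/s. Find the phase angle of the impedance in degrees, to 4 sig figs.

X_C = 1/(ωC) = 7455 Ω
Z = 5100 − j7455 Ω
|Z| = √(5100² + 7455²) = 9032 Ω
∠Z = arctan(-7455/5100) = -55.62°

-55.62°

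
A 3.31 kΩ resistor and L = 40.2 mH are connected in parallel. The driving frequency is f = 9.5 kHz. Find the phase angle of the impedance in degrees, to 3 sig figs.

ω = 2πf = 59690 rad/s
X_L = ωL = 2400 Ω
Parallel: admittances add. Y = 1/R + 1/(jωL)
Y = (0.000302 − j0.000417) S
|Y| = 0.000515 S → |Z| = 1/|Y| = 1940 Ω, ∠Z = −∠Y = 54.1°

54.1°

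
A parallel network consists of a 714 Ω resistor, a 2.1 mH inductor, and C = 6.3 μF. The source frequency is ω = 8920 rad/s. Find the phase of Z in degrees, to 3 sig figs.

-63.5°

X_L = ωL = 18.7 Ω
X_C = 1/(ωC) = 17.8 Ω
Parallel: admittances add. Y = 1/R + 1/(jωL) + jωC
Y = (0.00140 + j0.00281) S
|Y| = 0.00314 S → |Z| = 1/|Y| = 318 Ω, ∠Z = −∠Y = -63.5°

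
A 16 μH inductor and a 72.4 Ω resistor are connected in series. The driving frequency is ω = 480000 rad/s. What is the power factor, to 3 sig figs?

X_L = ωL = 7.68 Ω
Z = 72.4 + j7.68 Ω
|Z| = √(72.4² + 7.68²) = 72.8 Ω
∠Z = arctan(7.68/72.4) = 6.06°
cos φ = cos(6.06°) = 0.994

0.994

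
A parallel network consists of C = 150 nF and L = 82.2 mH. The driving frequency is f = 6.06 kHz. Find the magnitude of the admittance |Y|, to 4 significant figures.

5.392 mS

ω = 2πf = 38080 rad/s
X_L = ωL = 3130 Ω
X_C = 1/(ωC) = 175.1 Ω
Parallel: admittances add. Y = 1/(jωL) + jωC
Y = (0 + j0.005392) S
|Y| = 0.005392 S → |Z| = 1/|Y| = 185.5 Ω, ∠Z = −∠Y = -90.00°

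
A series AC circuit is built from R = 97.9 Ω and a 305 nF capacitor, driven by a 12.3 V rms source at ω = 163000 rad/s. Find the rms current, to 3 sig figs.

X_C = 1/(ωC) = 20.1 Ω
Z = 97.9 − j20.1 Ω
|Z| = √(97.9² + 20.1²) = 99.9 Ω
I = V/|Z| = 12.3/99.9 = 123 mA

123 mA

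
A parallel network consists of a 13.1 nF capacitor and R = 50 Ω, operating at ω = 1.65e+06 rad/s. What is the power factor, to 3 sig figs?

X_C = 1/(ωC) = 46.3 Ω
Parallel: admittances add. Y = 1/R + jωC
Y = (0.0200 + j0.0216) S
|Y| = 0.0294 S → |Z| = 1/|Y| = 34.0 Ω, ∠Z = −∠Y = -47.2°
cos φ = cos(-47.2°) = 0.679

0.679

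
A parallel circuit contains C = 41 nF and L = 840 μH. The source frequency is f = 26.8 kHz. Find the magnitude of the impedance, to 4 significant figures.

ω = 2πf = 168400 rad/s
X_L = ωL = 141.4 Ω
X_C = 1/(ωC) = 144.8 Ω
Parallel: admittances add. Y = 1/(jωL) + jωC
Y = (0 − j0.0001658) S
|Y| = 0.0001658 S → |Z| = 1/|Y| = 6031 Ω, ∠Z = −∠Y = 90.00°

6031 Ω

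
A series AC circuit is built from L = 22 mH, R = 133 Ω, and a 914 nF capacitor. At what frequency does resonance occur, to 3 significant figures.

ω₀ = 1/√(LC) = 1/√(0.022 × 9.14e-07) = 7052 rad/s
f₀ = ω₀/(2π) = 1.12 kHz

1.12 kHz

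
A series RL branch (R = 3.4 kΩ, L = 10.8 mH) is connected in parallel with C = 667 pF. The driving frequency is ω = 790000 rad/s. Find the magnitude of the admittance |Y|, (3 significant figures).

428 μS

X_L = ωL = 8530 Ω
X_C = 1/(ωC) = 1900 Ω
Branch 1 (R+jX_L): Z₁ = 3400 + j8530 Ω, |Z₁| = 9180 Ω
Branch 2 (−jX_C): Z₂ = −j1900 Ω
Parallel: Z = Z₁Z₂/(Z₁+Z₂), |Z| = 2340 Ω, ∠Z = -84.6°
|Y| = 1/|Z| = 428 μS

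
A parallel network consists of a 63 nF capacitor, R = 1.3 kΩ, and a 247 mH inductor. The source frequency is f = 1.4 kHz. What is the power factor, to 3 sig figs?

0.993

ω = 2πf = 8796 rad/s
X_L = ωL = 2170 Ω
X_C = 1/(ωC) = 1800 Ω
Parallel: admittances add. Y = 1/R + 1/(jωL) + jωC
Y = (0.000769 + j9.39e-05) S
|Y| = 0.000775 S → |Z| = 1/|Y| = 1290 Ω, ∠Z = −∠Y = -6.96°
cos φ = cos(-6.96°) = 0.993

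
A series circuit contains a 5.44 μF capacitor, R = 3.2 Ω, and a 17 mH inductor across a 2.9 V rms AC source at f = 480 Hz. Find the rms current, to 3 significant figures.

284 mA

ω = 2πf = 3016 rad/s
X_L = ωL = 51.3 Ω
X_C = 1/(ωC) = 61.0 Ω
Net reactance X = X_L − X_C = -9.68 Ω
Z = 3.20 − j9.68 Ω
|Z| = √(3.20² + 9.68²) = 10.2 Ω
I = V/|Z| = 2.9/10.2 = 284 mA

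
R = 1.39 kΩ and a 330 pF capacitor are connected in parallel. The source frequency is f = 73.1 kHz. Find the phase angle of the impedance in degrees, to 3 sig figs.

ω = 2πf = 459300 rad/s
X_C = 1/(ωC) = 6600 Ω
Parallel: admittances add. Y = 1/R + jωC
Y = (0.000719 + j0.000152) S
|Y| = 0.000735 S → |Z| = 1/|Y| = 1360 Ω, ∠Z = −∠Y = -11.9°

-11.9°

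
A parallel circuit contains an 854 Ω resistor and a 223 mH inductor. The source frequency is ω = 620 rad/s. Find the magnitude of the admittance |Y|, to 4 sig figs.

X_L = ωL = 138.3 Ω
Parallel: admittances add. Y = 1/R + 1/(jωL)
Y = (0.001171 − j0.007233) S
|Y| = 0.007327 S → |Z| = 1/|Y| = 136.5 Ω, ∠Z = −∠Y = 80.80°

7.327 mS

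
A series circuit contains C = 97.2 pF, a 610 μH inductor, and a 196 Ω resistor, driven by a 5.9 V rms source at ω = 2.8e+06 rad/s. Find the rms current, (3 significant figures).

X_L = ωL = 1710 Ω
X_C = 1/(ωC) = 3670 Ω
Net reactance X = X_L − X_C = -1970 Ω
Z = 196 − j1970 Ω
|Z| = √(196² + 1970²) = 1980 Ω
I = V/|Z| = 5.9/1980 = 2.99 mA

2.99 mA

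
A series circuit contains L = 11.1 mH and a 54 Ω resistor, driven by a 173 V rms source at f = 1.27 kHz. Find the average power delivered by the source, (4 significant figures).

150.2 W

ω = 2πf = 7980 rad/s
X_L = ωL = 88.57 Ω
Z = 54.00 + j88.57 Ω
|Z| = √(54.00² + 88.57²) = 103.7 Ω
∠Z = arctan(88.57/54.00) = 58.63°
I = V/|Z| = 1.668 A
P = VI cos φ = 173 × 1.668 × cos(58.63°) = 150.2 W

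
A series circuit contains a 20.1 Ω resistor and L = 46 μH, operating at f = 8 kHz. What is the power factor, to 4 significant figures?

ω = 2πf = 50270 rad/s
X_L = ωL = 2.312 Ω
Z = 20.10 + j2.312 Ω
|Z| = √(20.10² + 2.312²) = 20.23 Ω
∠Z = arctan(2.312/20.10) = 6.562°
cos φ = cos(6.562°) = 0.9934

0.9934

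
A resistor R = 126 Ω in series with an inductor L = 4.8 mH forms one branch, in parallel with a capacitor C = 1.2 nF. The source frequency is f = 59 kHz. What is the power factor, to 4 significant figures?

0.3272

ω = 2πf = 370700 rad/s
X_L = ωL = 1779 Ω
X_C = 1/(ωC) = 2248 Ω
Branch 1 (R+jX_L): Z₁ = 126.0 + j1779 Ω, |Z₁| = 1784 Ω
Branch 2 (−jX_C): Z₂ = −j2248 Ω
Parallel: Z = Z₁Z₂/(Z₁+Z₂), |Z| = 8265 Ω, ∠Z = 70.90°
cos φ = cos(70.90°) = 0.3272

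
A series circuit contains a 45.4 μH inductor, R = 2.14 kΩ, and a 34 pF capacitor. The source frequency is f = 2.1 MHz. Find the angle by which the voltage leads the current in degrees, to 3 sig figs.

ω = 2πf = 1.319e+07 rad/s
X_L = ωL = 599 Ω
X_C = 1/(ωC) = 2230 Ω
Net reactance X = X_L − X_C = -1630 Ω
Z = 2140 − j1630 Ω
|Z| = √(2140² + 1630²) = 2690 Ω
∠Z = arctan(-1630/2140) = -37.3°

-37.3°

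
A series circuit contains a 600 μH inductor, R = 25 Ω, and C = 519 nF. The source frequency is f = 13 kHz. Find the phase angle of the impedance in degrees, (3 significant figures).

45.5°

ω = 2πf = 81680 rad/s
X_L = ωL = 49.0 Ω
X_C = 1/(ωC) = 23.6 Ω
Net reactance X = X_L − X_C = 25.4 Ω
Z = 25.0 + j25.4 Ω
|Z| = √(25.0² + 25.4²) = 35.7 Ω
∠Z = arctan(25.4/25.0) = 45.5°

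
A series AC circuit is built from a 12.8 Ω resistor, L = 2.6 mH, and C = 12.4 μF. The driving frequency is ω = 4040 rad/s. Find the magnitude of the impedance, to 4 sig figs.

X_L = ωL = 10.50 Ω
X_C = 1/(ωC) = 19.96 Ω
Net reactance X = X_L − X_C = -9.458 Ω
Z = 12.80 − j9.458 Ω
|Z| = √(12.80² + 9.458²) = 15.92 Ω

15.92 Ω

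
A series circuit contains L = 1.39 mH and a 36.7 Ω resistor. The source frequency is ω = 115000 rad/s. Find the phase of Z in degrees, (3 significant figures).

X_L = ωL = 160 Ω
Z = 36.7 + j160 Ω
|Z| = √(36.7² + 160²) = 164 Ω
∠Z = arctan(160/36.7) = 77.1°

77.1°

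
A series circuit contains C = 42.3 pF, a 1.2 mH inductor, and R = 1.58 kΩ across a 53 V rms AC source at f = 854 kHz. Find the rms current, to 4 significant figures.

20.58 mA

ω = 2πf = 5.366e+06 rad/s
X_L = ωL = 6439 Ω
X_C = 1/(ωC) = 4406 Ω
Net reactance X = X_L − X_C = 2033 Ω
Z = 1580 + j2033 Ω
|Z| = √(1580² + 2033²) = 2575 Ω
I = V/|Z| = 53/2575 = 20.58 mA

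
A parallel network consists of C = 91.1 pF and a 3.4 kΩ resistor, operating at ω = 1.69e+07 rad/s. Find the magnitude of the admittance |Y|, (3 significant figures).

X_C = 1/(ωC) = 650 Ω
Parallel: admittances add. Y = 1/R + jωC
Y = (0.000294 + j0.00154) S
|Y| = 0.00157 S → |Z| = 1/|Y| = 638 Ω, ∠Z = −∠Y = -79.2°

1.57 mS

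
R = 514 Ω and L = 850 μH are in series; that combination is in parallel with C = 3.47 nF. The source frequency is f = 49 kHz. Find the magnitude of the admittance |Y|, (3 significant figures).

1.57 mS

ω = 2πf = 307900 rad/s
X_L = ωL = 262 Ω
X_C = 1/(ωC) = 936 Ω
Branch 1 (R+jX_L): Z₁ = 514 + j262 Ω, |Z₁| = 577 Ω
Branch 2 (−jX_C): Z₂ = −j936 Ω
Parallel: Z = Z₁Z₂/(Z₁+Z₂), |Z| = 637 Ω, ∠Z = -10.3°
|Y| = 1/|Z| = 1.57 mS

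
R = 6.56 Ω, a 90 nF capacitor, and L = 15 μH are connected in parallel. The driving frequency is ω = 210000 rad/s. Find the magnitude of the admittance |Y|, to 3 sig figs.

X_L = ωL = 3.15 Ω
X_C = 1/(ωC) = 52.9 Ω
Parallel: admittances add. Y = 1/R + 1/(jωL) + jωC
Y = (0.152 − j0.299) S
|Y| = 0.335 S → |Z| = 1/|Y| = 2.98 Ω, ∠Z = −∠Y = 63.0°

335 mS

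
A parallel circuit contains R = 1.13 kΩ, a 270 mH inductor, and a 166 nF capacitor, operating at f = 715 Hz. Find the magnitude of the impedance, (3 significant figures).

ω = 2πf = 4492 rad/s
X_L = ωL = 1210 Ω
X_C = 1/(ωC) = 1340 Ω
Parallel: admittances add. Y = 1/R + 1/(jωL) + jωC
Y = (0.000885 − j7.87e-05) S
|Y| = 0.000888 S → |Z| = 1/|Y| = 1130 Ω, ∠Z = −∠Y = 5.08°

1130 Ω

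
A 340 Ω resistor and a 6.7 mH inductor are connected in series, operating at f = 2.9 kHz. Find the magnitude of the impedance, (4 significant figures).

361.3 Ω

ω = 2πf = 18220 rad/s
X_L = ωL = 122.1 Ω
Z = 340.0 + j122.1 Ω
|Z| = √(340.0² + 122.1²) = 361.3 Ω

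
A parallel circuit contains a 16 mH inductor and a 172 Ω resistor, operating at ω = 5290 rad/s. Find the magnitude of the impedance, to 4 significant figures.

X_L = ωL = 84.64 Ω
Parallel: admittances add. Y = 1/R + 1/(jωL)
Y = (0.005814 − j0.01181) S
|Y| = 0.01317 S → |Z| = 1/|Y| = 75.94 Ω, ∠Z = −∠Y = 63.80°

75.94 Ω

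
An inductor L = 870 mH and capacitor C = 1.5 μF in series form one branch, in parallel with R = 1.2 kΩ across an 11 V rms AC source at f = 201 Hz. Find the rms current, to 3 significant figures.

ω = 2πf = 1263 rad/s
X_L = ωL = 1100 Ω
X_C = 1/(ωC) = 528 Ω
Branch 1: Z₁ = R = 1200 Ω
Branch 2 (series LC): Z₂ = j(X_L − X_C) = j571 Ω
Parallel: Z = Z₁Z₂/(Z₁+Z₂), |Z| = 516 Ω, ∠Z = 64.6°
I = V/|Z| = 11/516 = 21.3 mA

21.3 mA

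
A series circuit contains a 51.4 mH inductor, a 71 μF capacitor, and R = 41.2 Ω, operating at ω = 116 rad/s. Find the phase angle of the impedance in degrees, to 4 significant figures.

X_L = ωL = 5.962 Ω
X_C = 1/(ωC) = 121.4 Ω
Net reactance X = X_L − X_C = -115.5 Ω
Z = 41.20 − j115.5 Ω
|Z| = √(41.20² + 115.5²) = 122.6 Ω
∠Z = arctan(-115.5/41.20) = -70.36°

-70.36°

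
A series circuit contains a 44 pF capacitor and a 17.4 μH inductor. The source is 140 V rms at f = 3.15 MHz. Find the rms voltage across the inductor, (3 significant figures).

60.0 V

ω = 2πf = 1.979e+07 rad/s
X_L = ωL = 344 Ω
X_C = 1/(ωC) = 1150 Ω
Net reactance X = X_L − X_C = -804 Ω
Z = − j804 Ω
|Z| = √(0² + 804²) = 804 Ω
I = V/|Z| = 174 mA
V_L = I·|Z_L| = 0.174 × 344 = 60.0 V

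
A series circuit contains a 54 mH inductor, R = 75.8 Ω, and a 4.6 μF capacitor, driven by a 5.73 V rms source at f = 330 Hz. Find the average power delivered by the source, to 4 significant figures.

429.4 mW

ω = 2πf = 2073 rad/s
X_L = ωL = 112.0 Ω
X_C = 1/(ωC) = 104.8 Ω
Net reactance X = X_L − X_C = 7.121 Ω
Z = 75.80 + j7.121 Ω
|Z| = √(75.80² + 7.121²) = 76.13 Ω
∠Z = arctan(7.121/75.80) = 5.367°
I = V/|Z| = 75.26 mA
P = VI cos φ = 5.73 × 0.07526 × cos(5.367°) = 429.4 mW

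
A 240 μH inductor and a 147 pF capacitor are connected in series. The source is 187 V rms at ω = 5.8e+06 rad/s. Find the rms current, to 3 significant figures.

X_L = ωL = 1390 Ω
X_C = 1/(ωC) = 1170 Ω
Net reactance X = X_L − X_C = 219 Ω
Z = j219 Ω
|Z| = √(0² + 219²) = 219 Ω
I = V/|Z| = 187/219 = 853 mA

853 mA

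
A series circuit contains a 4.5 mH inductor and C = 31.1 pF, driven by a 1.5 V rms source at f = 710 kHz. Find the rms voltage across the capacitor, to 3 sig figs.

0.840 V

ω = 2πf = 4.461e+06 rad/s
X_L = ωL = 20100 Ω
X_C = 1/(ωC) = 7210 Ω
Net reactance X = X_L − X_C = 12900 Ω
Z = j12900 Ω
|Z| = √(0² + 12900²) = 12900 Ω
I = V/|Z| = 117 μA
V_C = I·|Z_C| = 0.000117 × 7210 = 0.840 V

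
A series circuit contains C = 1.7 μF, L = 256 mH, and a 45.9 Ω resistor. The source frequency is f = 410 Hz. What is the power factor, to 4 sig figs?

0.1059

ω = 2πf = 2576 rad/s
X_L = ωL = 659.5 Ω
X_C = 1/(ωC) = 228.3 Ω
Net reactance X = X_L − X_C = 431.1 Ω
Z = 45.90 + j431.1 Ω
|Z| = √(45.90² + 431.1²) = 433.6 Ω
∠Z = arctan(431.1/45.90) = 83.92°
cos φ = cos(83.92°) = 0.1059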